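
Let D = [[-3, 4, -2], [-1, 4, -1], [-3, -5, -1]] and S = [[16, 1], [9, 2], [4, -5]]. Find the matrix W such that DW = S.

Since D multiplies W on the left, W = D⁻¹S.
det D = 1, so D⁻¹ = [[-9, 14, 4], [2, -3, -1], [17, -27, -8]].
W = D⁻¹S = [[-9, 14, 4], [2, -3, -1], [17, -27, -8]] · [[16, 1], [9, 2], [4, -5]] = [[-2, -1], [1, 1], [-3, 3]].

W = [[-2, -1], [1, 1], [-3, 3]]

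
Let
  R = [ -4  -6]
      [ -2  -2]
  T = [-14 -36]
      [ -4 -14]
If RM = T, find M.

M = [[-1, 3], [3, 4]]

Left-multiplying both sides by R⁻¹ gives M = R⁻¹T.
det R = -4, so R⁻¹ = [[1/2, -3/2], [-1/2, 1]].
M = R⁻¹T = [[1/2, -3/2], [-1/2, 1]] · [[-14, -36], [-4, -14]] = [[-1, 3], [3, 4]].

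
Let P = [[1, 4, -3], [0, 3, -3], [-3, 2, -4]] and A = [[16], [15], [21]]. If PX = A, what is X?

X = [[-3], [4], [-1]]

Since P multiplies X on the left, X = P⁻¹A.
det P = 3; the adjugate gives P⁻¹ = [[-2, 10/3, -1], [3, -13/3, 1], [3, -14/3, 1]].
X = P⁻¹A = [[-2, 10/3, -1], [3, -13/3, 1], [3, -14/3, 1]] · [[16], [15], [21]] = [[-3], [4], [-1]].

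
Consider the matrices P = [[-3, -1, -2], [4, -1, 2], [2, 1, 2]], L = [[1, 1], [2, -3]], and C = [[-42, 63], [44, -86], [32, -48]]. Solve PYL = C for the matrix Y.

Y = [[0, 5], [4, 0], [-2, 3]]

Y = P⁻¹CL⁻¹ (apply P⁻¹ on the left and L⁻¹ on the right).
det P = 4, so P⁻¹ = [[-1, 0, -1], [-1, -1/2, -1/2], [3/2, 1/4, 7/4]].
det L = -5; the adjugate gives L⁻¹ = [[3/5, 1/5], [2/5, -1/5]].
P⁻¹C = [[10, -15], [4, 4], [4, -11]].
Y = (P⁻¹C)L⁻¹ = [[0, 5], [4, 0], [-2, 3]].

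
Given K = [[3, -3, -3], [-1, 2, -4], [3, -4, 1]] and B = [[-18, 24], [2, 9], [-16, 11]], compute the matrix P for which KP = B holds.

Since K multiplies P on the left, P = K⁻¹B.
det K = -3, so K⁻¹ = [[14/3, -5, -6], [11/3, -4, -5], [2/3, -1, -1]].
P = K⁻¹B = [[14/3, -5, -6], [11/3, -4, -5], [2/3, -1, -1]] · [[-18, 24], [2, 9], [-16, 11]] = [[2, 1], [6, -3], [2, -4]].

P = [[2, 1], [6, -3], [2, -4]]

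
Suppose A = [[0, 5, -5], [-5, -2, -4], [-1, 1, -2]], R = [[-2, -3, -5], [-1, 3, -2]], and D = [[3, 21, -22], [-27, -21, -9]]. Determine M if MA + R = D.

M = [[3, -2, 5], [-3, 5, 1]]

MA = D − R = [[5, 24, -17], [-26, -24, -7]].
A is on the right of M, so right-multiply by A⁻¹: M = (D − R)A⁻¹.
det A = 5, so A⁻¹ = [[8/5, 1, -6], [-6/5, -1, 5], [-7/5, -1, 5]].
M = (D − R)A⁻¹ = [[3, -2, 5], [-3, 5, 1]].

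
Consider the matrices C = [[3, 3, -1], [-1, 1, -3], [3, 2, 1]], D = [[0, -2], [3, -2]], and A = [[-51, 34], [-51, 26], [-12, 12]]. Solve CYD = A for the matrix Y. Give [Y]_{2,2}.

-3

Y = C⁻¹AD⁻¹ (apply C⁻¹ on the left and D⁻¹ on the right).
det C = 2; the adjugate gives C⁻¹ = [[7/2, -5/2, -4], [-4, 3, 5], [-5/2, 3/2, 3]].
det D = 6, so D⁻¹ = [[-1/3, 1/3], [-1/2, 0]].
C⁻¹A = [[-3, 6], [-9, 2], [15, -10]].
Y = (C⁻¹A)D⁻¹ = [[-2, -1], [2, -3], [0, 5]].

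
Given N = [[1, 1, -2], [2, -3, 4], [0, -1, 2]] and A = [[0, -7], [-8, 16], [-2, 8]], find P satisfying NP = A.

Since N multiplies P on the left, P = N⁻¹A.
N has determinant -2; N⁻¹ = [[1, 0, 1], [2, -1, 4], [1, -1/2, 5/2]].
P = N⁻¹A = [[1, 0, 1], [2, -1, 4], [1, -1/2, 5/2]] · [[0, -7], [-8, 16], [-2, 8]] = [[-2, 1], [0, 2], [-1, 5]].

P = [[-2, 1], [0, 2], [-1, 5]]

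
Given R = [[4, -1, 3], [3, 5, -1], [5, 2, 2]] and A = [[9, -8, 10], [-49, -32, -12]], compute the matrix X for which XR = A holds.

X = [[3, -1, 0], [-4, -6, -3]]

Since R sits to the right of X, X = AR⁻¹.
det R = 2, so R⁻¹ = [[6, 4, -7], [-11/2, -7/2, 13/2], [-19/2, -13/2, 23/2]].
X = AR⁻¹ = [[9, -8, 10], [-49, -32, -12]] · [[6, 4, -7], [-11/2, -7/2, 13/2], [-19/2, -13/2, 23/2]] = [[3, -1, 0], [-4, -6, -3]].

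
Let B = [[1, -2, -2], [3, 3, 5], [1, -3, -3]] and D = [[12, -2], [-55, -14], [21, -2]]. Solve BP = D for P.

B is on the left of P, so left-multiply by B⁻¹: P = B⁻¹D.
det B = 2, so B⁻¹ = [[3, 0, -2], [7, -1/2, -11/2], [-6, 1/2, 9/2]].
P = B⁻¹D = [[3, 0, -2], [7, -1/2, -11/2], [-6, 1/2, 9/2]] · [[12, -2], [-55, -14], [21, -2]] = [[-6, -2], [-4, 4], [-5, -4]].

P = [[-6, -2], [-4, 4], [-5, -4]]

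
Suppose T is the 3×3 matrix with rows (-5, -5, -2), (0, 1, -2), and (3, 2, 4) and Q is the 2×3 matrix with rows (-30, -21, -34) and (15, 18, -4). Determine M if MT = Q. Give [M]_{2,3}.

-5

T is on the right of M, so right-multiply by T⁻¹: M = QT⁻¹.
det T = -4, so T⁻¹ = [[-2, -4, -3], [3/2, 7/2, 5/2], [3/4, 5/4, 5/4]].
M = QT⁻¹ = [[-30, -21, -34], [15, 18, -4]] · [[-2, -4, -3], [3/2, 7/2, 5/2], [3/4, 5/4, 5/4]] = [[3, 4, -5], [-6, -2, -5]].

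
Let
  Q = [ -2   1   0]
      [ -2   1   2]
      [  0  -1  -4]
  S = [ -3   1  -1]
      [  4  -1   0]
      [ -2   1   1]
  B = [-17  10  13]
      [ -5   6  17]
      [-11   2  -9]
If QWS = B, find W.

W = [[2, 0, -4], [3, 1, 4], [-2, 0, 0]]

W = Q⁻¹BS⁻¹ (apply Q⁻¹ on the left and S⁻¹ on the right).
det Q = -4, so Q⁻¹ = [[1/2, -1, -1/2], [2, -2, -1], [-1/2, 1/2, 0]].
det S = -3, so S⁻¹ = [[1/3, 2/3, 1/3], [4/3, 5/3, 4/3], [-2/3, -1/3, 1/3]].
Q⁻¹B = [[2, -2, -6], [-13, 6, 1], [6, -2, 2]].
W = (Q⁻¹B)S⁻¹ = [[2, 0, -4], [3, 1, 4], [-2, 0, 0]].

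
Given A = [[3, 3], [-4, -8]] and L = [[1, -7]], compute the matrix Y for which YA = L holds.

Since A sits to the right of Y, Y = LA⁻¹.
A has determinant -12; A⁻¹ = [[2/3, 1/4], [-1/3, -1/4]].
Y = LA⁻¹ = [[1, -7]] · [[2/3, 1/4], [-1/3, -1/4]] = [[3, 2]].

Y = [[3, 2]]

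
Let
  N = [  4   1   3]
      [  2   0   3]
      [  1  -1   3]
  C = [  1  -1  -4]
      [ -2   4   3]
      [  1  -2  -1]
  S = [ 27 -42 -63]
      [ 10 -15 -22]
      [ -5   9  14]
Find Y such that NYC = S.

Y = [[1, 0, 1], [5, -3, 2], [1, 1, 3]]

Y = N⁻¹SC⁻¹ (apply N⁻¹ on the left and C⁻¹ on the right).
det N = 3; the adjugate gives N⁻¹ = [[1, -2, 1], [-1, 3, -2], [-2/3, 5/3, -2/3]].
det C = 1, so C⁻¹ = [[2, 7, 13], [1, 3, 5], [0, 1, 2]].
N⁻¹S = [[2, -3, -5], [13, -21, -31], [2, -3, -4]].
Y = (N⁻¹S)C⁻¹ = [[1, 0, 1], [5, -3, 2], [1, 1, 3]].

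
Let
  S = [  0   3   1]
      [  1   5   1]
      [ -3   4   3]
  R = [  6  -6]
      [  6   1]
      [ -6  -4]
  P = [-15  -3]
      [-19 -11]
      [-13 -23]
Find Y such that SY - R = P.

Y = [[4, 5], [-4, -3], [3, 0]]

SY = P + R = [[-9, -9], [-13, -10], [-19, -27]].
Left-multiplying both sides by S⁻¹ gives Y = S⁻¹(P + R).
S has determinant 1; S⁻¹ = [[11, -5, -2], [-6, 3, 1], [19, -9, -3]].
Y = S⁻¹(P + R) = [[4, 5], [-4, -3], [3, 0]].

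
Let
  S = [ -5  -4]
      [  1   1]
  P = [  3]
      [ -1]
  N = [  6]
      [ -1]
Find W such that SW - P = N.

W = [[-1], [-1]]

SW = N + P = [[9], [-2]].
Left-multiplying both sides by S⁻¹ gives W = S⁻¹(N + P).
det S = -1, so S⁻¹ = [[-1, -4], [1, 5]].
W = S⁻¹(N + P) = [[-1], [-1]].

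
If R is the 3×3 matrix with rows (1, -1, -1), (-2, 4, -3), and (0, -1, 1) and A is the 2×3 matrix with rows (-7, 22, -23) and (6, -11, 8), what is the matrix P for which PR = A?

Since R sits to the right of P, P = AR⁻¹.
det R = -3, so R⁻¹ = [[-1/3, -2/3, -7/3], [-2/3, -1/3, -5/3], [-2/3, -1/3, -2/3]].
P = AR⁻¹ = [[-7, 22, -23], [6, -11, 8]] · [[-1/3, -2/3, -7/3], [-2/3, -1/3, -5/3], [-2/3, -1/3, -2/3]] = [[3, 5, -5], [0, -3, -1]].

P = [[3, 5, -5], [0, -3, -1]]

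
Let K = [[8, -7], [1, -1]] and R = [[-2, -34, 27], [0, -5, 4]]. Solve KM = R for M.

K is on the left of M, so left-multiply by K⁻¹: M = K⁻¹R.
K has determinant -1; K⁻¹ = [[1, -7], [1, -8]].
M = K⁻¹R = [[1, -7], [1, -8]] · [[-2, -34, 27], [0, -5, 4]] = [[-2, 1, -1], [-2, 6, -5]].

M = [[-2, 1, -1], [-2, 6, -5]]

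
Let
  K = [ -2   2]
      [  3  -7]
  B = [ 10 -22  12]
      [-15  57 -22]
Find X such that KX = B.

X = [[-5, 5, -5], [0, -6, 1]]

Since K multiplies X on the left, X = K⁻¹B.
K has determinant 8; K⁻¹ = [[-7/8, -1/4], [-3/8, -1/4]].
X = K⁻¹B = [[-7/8, -1/4], [-3/8, -1/4]] · [[10, -22, 12], [-15, 57, -22]] = [[-5, 5, -5], [0, -6, 1]].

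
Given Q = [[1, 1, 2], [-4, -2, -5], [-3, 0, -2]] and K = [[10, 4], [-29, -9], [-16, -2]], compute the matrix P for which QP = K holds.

P = [[2, 0], [-2, 2], [5, 1]]

Left-multiplying both sides by Q⁻¹ gives P = Q⁻¹K.
det Q = -1, so Q⁻¹ = [[-4, -2, 1], [-7, -4, 3], [6, 3, -2]].
P = Q⁻¹K = [[-4, -2, 1], [-7, -4, 3], [6, 3, -2]] · [[10, 4], [-29, -9], [-16, -2]] = [[2, 0], [-2, 2], [5, 1]].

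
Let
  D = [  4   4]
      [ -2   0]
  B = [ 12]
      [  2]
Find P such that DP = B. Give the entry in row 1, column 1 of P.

D is on the left of P, so left-multiply by D⁻¹: P = D⁻¹B.
det D = 8; the adjugate gives D⁻¹ = [[0, -1/2], [1/4, 1/2]].
P = D⁻¹B = [[0, -1/2], [1/4, 1/2]] · [[12], [2]] = [[-1], [4]].

-1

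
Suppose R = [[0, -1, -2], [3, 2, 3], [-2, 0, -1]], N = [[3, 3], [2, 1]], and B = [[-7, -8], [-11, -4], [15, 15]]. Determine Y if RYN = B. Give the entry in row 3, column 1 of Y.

-1

Left-multiply by R⁻¹ and right-multiply by N⁻¹: Y = R⁻¹BN⁻¹.
R has determinant -5; R⁻¹ = [[2/5, 1/5, -1/5], [3/5, 4/5, 6/5], [-4/5, -2/5, -3/5]].
N has determinant -3; N⁻¹ = [[-1/3, 1], [2/3, -1]].
R⁻¹B = [[-8, -7], [5, 10], [1, -1]].
Y = (R⁻¹B)N⁻¹ = [[-2, -1], [5, -5], [-1, 2]].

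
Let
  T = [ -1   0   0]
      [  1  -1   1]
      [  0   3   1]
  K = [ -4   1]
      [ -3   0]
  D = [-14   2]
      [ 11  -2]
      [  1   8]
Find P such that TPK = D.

Left-multiply by T⁻¹ and right-multiply by K⁻¹: P = T⁻¹DK⁻¹.
det T = 4; the adjugate gives T⁻¹ = [[-1, 0, 0], [-1/4, -1/4, 1/4], [3/4, 3/4, 1/4]].
det K = 3; the adjugate gives K⁻¹ = [[0, -1/3], [1, -4/3]].
T⁻¹D = [[14, -2], [1, 2], [-2, 2]].
P = (T⁻¹D)K⁻¹ = [[-2, -2], [2, -3], [2, -2]].

P = [[-2, -2], [2, -3], [2, -2]]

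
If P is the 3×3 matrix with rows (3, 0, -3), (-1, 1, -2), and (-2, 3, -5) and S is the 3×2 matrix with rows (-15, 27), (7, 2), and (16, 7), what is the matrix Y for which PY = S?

Since P multiplies Y on the left, Y = P⁻¹S.
P has determinant 6; P⁻¹ = [[1/6, -3/2, 1/2], [-1/6, -7/2, 3/2], [-1/6, -3/2, 1/2]].
Y = P⁻¹S = [[1/6, -3/2, 1/2], [-1/6, -7/2, 3/2], [-1/6, -3/2, 1/2]] · [[-15, 27], [7, 2], [16, 7]] = [[-5, 5], [2, -1], [0, -4]].

Y = [[-5, 5], [2, -1], [0, -4]]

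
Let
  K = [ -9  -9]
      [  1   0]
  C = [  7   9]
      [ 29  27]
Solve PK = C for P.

Since K sits to the right of P, P = CK⁻¹.
K has determinant 9; K⁻¹ = [[0, 1], [-1/9, -1]].
P = CK⁻¹ = [[7, 9], [29, 27]] · [[0, 1], [-1/9, -1]] = [[-1, -2], [-3, 2]].

P = [[-1, -2], [-3, 2]]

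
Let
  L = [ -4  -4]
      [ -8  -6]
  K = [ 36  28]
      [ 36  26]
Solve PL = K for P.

P = [[-1, -4], [1, -5]]

Right-multiplying both sides by L⁻¹ gives P = KL⁻¹.
det L = -8; the adjugate gives L⁻¹ = [[3/4, -1/2], [-1, 1/2]].
P = KL⁻¹ = [[36, 28], [36, 26]] · [[3/4, -1/2], [-1, 1/2]] = [[-1, -4], [1, -5]].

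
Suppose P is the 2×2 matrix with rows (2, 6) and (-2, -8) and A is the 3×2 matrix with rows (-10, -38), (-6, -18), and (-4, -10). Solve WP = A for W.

W = [[-1, 4], [-3, 0], [-3, -1]]

Since P sits to the right of W, W = AP⁻¹.
det P = -4, so P⁻¹ = [[2, 3/2], [-1/2, -1/2]].
W = AP⁻¹ = [[-10, -38], [-6, -18], [-4, -10]] · [[2, 3/2], [-1/2, -1/2]] = [[-1, 4], [-3, 0], [-3, -1]].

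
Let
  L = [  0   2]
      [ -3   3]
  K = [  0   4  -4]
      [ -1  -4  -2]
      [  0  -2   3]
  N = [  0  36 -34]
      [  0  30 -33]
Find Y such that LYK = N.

Y = [[3, 0, 2], [5, 0, 1]]

Isolating Y: multiply by L⁻¹ from the left and K⁻¹ from the right, so Y = L⁻¹NK⁻¹.
det L = 6; the adjugate gives L⁻¹ = [[1/2, -1/3], [1/2, 0]].
det K = 4; the adjugate gives K⁻¹ = [[-4, -1, -6], [3/4, 0, 1], [1/2, 0, 1]].
L⁻¹N = [[0, 8, -6], [0, 18, -17]].
Y = (L⁻¹N)K⁻¹ = [[3, 0, 2], [5, 0, 1]].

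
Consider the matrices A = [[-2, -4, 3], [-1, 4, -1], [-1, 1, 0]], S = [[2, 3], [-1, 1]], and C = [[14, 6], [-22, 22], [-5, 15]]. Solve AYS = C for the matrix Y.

Y = [[-4, -4], [-2, 5], [-4, 2]]

Y = A⁻¹CS⁻¹ (apply A⁻¹ on the left and S⁻¹ on the right).
det A = 3, so A⁻¹ = [[1/3, 1, -8/3], [1/3, 1, -5/3], [1, 2, -4]].
S has determinant 5; S⁻¹ = [[1/5, -3/5], [1/5, 2/5]].
A⁻¹C = [[-4, -16], [-9, -1], [-10, -10]].
Y = (A⁻¹C)S⁻¹ = [[-4, -4], [-2, 5], [-4, 2]].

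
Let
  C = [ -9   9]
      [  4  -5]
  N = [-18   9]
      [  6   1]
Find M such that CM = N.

Since C multiplies M on the left, M = C⁻¹N.
det C = 9; the adjugate gives C⁻¹ = [[-5/9, -1], [-4/9, -1]].
M = C⁻¹N = [[-5/9, -1], [-4/9, -1]] · [[-18, 9], [6, 1]] = [[4, -6], [2, -5]].

M = [[4, -6], [2, -5]]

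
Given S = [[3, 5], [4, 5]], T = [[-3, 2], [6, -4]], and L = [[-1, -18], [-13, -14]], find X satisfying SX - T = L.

SX = L + T = [[-4, -16], [-7, -18]].
S is on the left of X, so left-multiply by S⁻¹: X = S⁻¹(L + T).
det S = -5; the adjugate gives S⁻¹ = [[-1, 1], [4/5, -3/5]].
X = S⁻¹(L + T) = [[-3, -2], [1, -2]].

X = [[-3, -2], [1, -2]]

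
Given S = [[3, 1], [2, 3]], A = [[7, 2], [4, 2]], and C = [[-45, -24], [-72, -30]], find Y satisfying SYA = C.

Y = [[1, -4], [-2, -1]]

Isolating Y: multiply by S⁻¹ from the left and A⁻¹ from the right, so Y = S⁻¹CA⁻¹.
det S = 7; the adjugate gives S⁻¹ = [[3/7, -1/7], [-2/7, 3/7]].
A has determinant 6; A⁻¹ = [[1/3, -1/3], [-2/3, 7/6]].
S⁻¹C = [[-9, -6], [-18, -6]].
Y = (S⁻¹C)A⁻¹ = [[1, -4], [-2, -1]].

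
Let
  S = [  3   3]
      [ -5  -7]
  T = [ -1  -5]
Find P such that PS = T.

P = [[3, 2]]

Right-multiplying both sides by S⁻¹ gives P = TS⁻¹.
S has determinant -6; S⁻¹ = [[7/6, 1/2], [-5/6, -1/2]].
P = TS⁻¹ = [[-1, -5]] · [[7/6, 1/2], [-5/6, -1/2]] = [[3, 2]].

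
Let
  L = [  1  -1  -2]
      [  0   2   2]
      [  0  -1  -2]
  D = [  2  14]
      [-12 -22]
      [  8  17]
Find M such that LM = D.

Since L multiplies M on the left, M = L⁻¹D.
L has determinant -2; L⁻¹ = [[1, 0, -1], [0, 1, 1], [0, -1/2, -1]].
M = L⁻¹D = [[1, 0, -1], [0, 1, 1], [0, -1/2, -1]] · [[2, 14], [-12, -22], [8, 17]] = [[-6, -3], [-4, -5], [-2, -6]].

M = [[-6, -3], [-4, -5], [-2, -6]]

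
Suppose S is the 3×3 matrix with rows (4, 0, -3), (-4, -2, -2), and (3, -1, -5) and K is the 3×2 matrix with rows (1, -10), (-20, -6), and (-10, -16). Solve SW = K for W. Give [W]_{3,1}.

5

Since S multiplies W on the left, W = S⁻¹K.
det S = 2; the adjugate gives S⁻¹ = [[4, 3/2, -3], [-13, -11/2, 10], [5, 2, -4]].
W = S⁻¹K = [[4, 3/2, -3], [-13, -11/2, 10], [5, 2, -4]] · [[1, -10], [-20, -6], [-10, -16]] = [[4, -1], [-3, 3], [5, 2]].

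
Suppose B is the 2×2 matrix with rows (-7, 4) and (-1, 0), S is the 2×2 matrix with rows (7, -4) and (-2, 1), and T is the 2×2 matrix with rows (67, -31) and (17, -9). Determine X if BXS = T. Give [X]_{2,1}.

Isolating X: multiply by B⁻¹ from the left and S⁻¹ from the right, so X = B⁻¹TS⁻¹.
det B = 4; the adjugate gives B⁻¹ = [[0, -1], [1/4, -7/4]].
S has determinant -1; S⁻¹ = [[-1, -4], [-2, -7]].
B⁻¹T = [[-17, 9], [-13, 8]].
X = (B⁻¹T)S⁻¹ = [[-1, 5], [-3, -4]].

-3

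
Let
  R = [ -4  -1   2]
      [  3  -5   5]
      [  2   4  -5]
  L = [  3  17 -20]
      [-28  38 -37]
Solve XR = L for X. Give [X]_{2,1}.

R is on the right of X, so right-multiply by R⁻¹: X = LR⁻¹.
det R = -1, so R⁻¹ = [[-5, -3, -5], [-25, -16, -26], [-22, -14, -23]].
X = LR⁻¹ = [[3, 17, -20], [-28, 38, -37]] · [[-5, -3, -5], [-25, -16, -26], [-22, -14, -23]] = [[0, -1, 3], [4, -6, 3]].

4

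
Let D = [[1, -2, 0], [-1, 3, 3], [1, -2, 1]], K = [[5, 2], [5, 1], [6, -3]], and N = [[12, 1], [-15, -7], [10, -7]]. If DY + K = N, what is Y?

Y = [[-1, -1], [-4, 0], [-3, -3]]

DY = N − K = [[7, -1], [-20, -8], [4, -4]].
Left-multiplying both sides by D⁻¹ gives Y = D⁻¹(N − K).
det D = 1, so D⁻¹ = [[9, 2, -6], [4, 1, -3], [-1, 0, 1]].
Y = D⁻¹(N − K) = [[-1, -1], [-4, 0], [-3, -3]].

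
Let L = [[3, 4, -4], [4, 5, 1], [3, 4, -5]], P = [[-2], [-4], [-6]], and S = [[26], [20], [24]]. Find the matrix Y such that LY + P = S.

LY = S − P = [[28], [24], [30]].
Left-multiplying both sides by L⁻¹ gives Y = L⁻¹(S − P).
L has determinant 1; L⁻¹ = [[-29, 4, 24], [23, -3, -19], [1, 0, -1]].
Y = L⁻¹(S − P) = [[4], [2], [-2]].

Y = [[4], [2], [-2]]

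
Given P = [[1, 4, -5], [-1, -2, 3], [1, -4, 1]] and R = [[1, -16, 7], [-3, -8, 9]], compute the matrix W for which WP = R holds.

Since P sits to the right of W, W = RP⁻¹.
P has determinant -4; P⁻¹ = [[-5/2, -4, -1/2], [-1, -3/2, -1/2], [-3/2, -2, -1/2]].
W = RP⁻¹ = [[1, -16, 7], [-3, -8, 9]] · [[-5/2, -4, -1/2], [-1, -3/2, -1/2], [-3/2, -2, -1/2]] = [[3, 6, 4], [2, 6, 1]].

W = [[3, 6, 4], [2, 6, 1]]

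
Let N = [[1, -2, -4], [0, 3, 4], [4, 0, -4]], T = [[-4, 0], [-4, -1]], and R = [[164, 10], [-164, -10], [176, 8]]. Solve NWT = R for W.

W = [[-5, 2], [5, -2], [4, 4]]

Left-multiply by N⁻¹ and right-multiply by T⁻¹: W = N⁻¹RT⁻¹.
det N = 4, so N⁻¹ = [[-3, -2, 1], [4, 3, -1], [-3, -2, 3/4]].
det T = 4; the adjugate gives T⁻¹ = [[-1/4, 0], [1, -1]].
N⁻¹R = [[12, -2], [-12, 2], [-32, -4]].
W = (N⁻¹R)T⁻¹ = [[-5, 2], [5, -2], [4, 4]].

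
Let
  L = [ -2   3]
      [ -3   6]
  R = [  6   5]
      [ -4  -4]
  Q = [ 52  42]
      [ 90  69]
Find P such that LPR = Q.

P = [[1, 5], [4, 4]]

P = L⁻¹QR⁻¹ (apply L⁻¹ on the left and R⁻¹ on the right).
det L = -3; the adjugate gives L⁻¹ = [[-2, 1], [-1, 2/3]].
det R = -4, so R⁻¹ = [[1, 5/4], [-1, -3/2]].
L⁻¹Q = [[-14, -15], [8, 4]].
P = (L⁻¹Q)R⁻¹ = [[1, 5], [4, 4]].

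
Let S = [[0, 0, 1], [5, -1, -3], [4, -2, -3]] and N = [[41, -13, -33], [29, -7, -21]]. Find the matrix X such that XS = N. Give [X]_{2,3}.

Since S sits to the right of X, X = NS⁻¹.
det S = -6, so S⁻¹ = [[1/2, 1/3, -1/6], [-1/2, 2/3, -5/6], [1, 0, 0]].
X = NS⁻¹ = [[41, -13, -33], [29, -7, -21]] · [[1/2, 1/3, -1/6], [-1/2, 2/3, -5/6], [1, 0, 0]] = [[-6, 5, 4], [-3, 5, 1]].

1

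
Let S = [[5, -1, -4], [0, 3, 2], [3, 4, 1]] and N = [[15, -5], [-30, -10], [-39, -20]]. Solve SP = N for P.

P = [[-3, -5], [-6, 0], [-6, -5]]

S is on the left of P, so left-multiply by S⁻¹: P = S⁻¹N.
det S = 5; the adjugate gives S⁻¹ = [[-1, -3, 2], [6/5, 17/5, -2], [-9/5, -23/5, 3]].
P = S⁻¹N = [[-1, -3, 2], [6/5, 17/5, -2], [-9/5, -23/5, 3]] · [[15, -5], [-30, -10], [-39, -20]] = [[-3, -5], [-6, 0], [-6, -5]].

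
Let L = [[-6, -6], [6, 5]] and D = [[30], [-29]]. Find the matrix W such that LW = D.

L is on the left of W, so left-multiply by L⁻¹: W = L⁻¹D.
L has determinant 6; L⁻¹ = [[5/6, 1], [-1, -1]].
W = L⁻¹D = [[5/6, 1], [-1, -1]] · [[30], [-29]] = [[-4], [-1]].

W = [[-4], [-1]]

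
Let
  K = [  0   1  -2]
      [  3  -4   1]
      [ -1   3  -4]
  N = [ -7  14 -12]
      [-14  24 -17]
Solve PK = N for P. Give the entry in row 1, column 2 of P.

Right-multiplying both sides by K⁻¹ gives P = NK⁻¹.
det K = 1; the adjugate gives K⁻¹ = [[13, -2, -7], [11, -2, -6], [5, -1, -3]].
P = NK⁻¹ = [[-7, 14, -12], [-14, 24, -17]] · [[13, -2, -7], [11, -2, -6], [5, -1, -3]] = [[3, -2, 1], [-3, -3, 5]].

-2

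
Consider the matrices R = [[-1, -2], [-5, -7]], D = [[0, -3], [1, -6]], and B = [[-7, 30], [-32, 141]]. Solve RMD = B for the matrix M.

M = [[-2, 5], [-1, 1]]

M = R⁻¹BD⁻¹ (apply R⁻¹ on the left and D⁻¹ on the right).
det R = -3, so R⁻¹ = [[7/3, -2/3], [-5/3, 1/3]].
D has determinant 3; D⁻¹ = [[-2, 1], [-1/3, 0]].
R⁻¹B = [[5, -24], [1, -3]].
M = (R⁻¹B)D⁻¹ = [[-2, 5], [-1, 1]].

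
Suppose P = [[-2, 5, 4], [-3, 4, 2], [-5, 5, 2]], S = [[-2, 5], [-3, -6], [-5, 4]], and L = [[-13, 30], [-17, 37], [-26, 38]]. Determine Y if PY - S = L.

PY = L + S = [[-15, 35], [-20, 31], [-31, 42]].
P is on the left of Y, so left-multiply by P⁻¹: Y = P⁻¹(L + S).
det P = 4, so P⁻¹ = [[-1/2, 5/2, -3/2], [-1, 4, -2], [5/4, -15/4, 7/4]].
Y = P⁻¹(L + S) = [[4, -3], [-3, 5], [2, 1]].

Y = [[4, -3], [-3, 5], [2, 1]]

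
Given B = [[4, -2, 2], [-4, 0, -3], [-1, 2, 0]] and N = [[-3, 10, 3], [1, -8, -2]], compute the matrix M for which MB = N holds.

M = [[-6, -5, -1], [-1, 0, -5]]

Since B sits to the right of M, M = NB⁻¹.
det B = 2; the adjugate gives B⁻¹ = [[3, 2, 3], [3/2, 1, 2], [-4, -3, -4]].
M = NB⁻¹ = [[-3, 10, 3], [1, -8, -2]] · [[3, 2, 3], [3/2, 1, 2], [-4, -3, -4]] = [[-6, -5, -1], [-1, 0, -5]].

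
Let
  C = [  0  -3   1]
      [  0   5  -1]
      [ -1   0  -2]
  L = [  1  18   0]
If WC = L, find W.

W = [[4, 6, -1]]

C is on the right of W, so right-multiply by C⁻¹: W = LC⁻¹.
C has determinant 2; C⁻¹ = [[-5, -3, -1], [1/2, 1/2, 0], [5/2, 3/2, 0]].
W = LC⁻¹ = [[1, 18, 0]] · [[-5, -3, -1], [1/2, 1/2, 0], [5/2, 3/2, 0]] = [[4, 6, -1]].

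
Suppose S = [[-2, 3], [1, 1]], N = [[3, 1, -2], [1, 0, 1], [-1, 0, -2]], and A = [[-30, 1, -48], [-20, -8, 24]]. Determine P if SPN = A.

Isolating P: multiply by S⁻¹ from the left and N⁻¹ from the right, so P = S⁻¹AN⁻¹.
S has determinant -5; S⁻¹ = [[-1/5, 3/5], [1/5, 2/5]].
det N = 1; the adjugate gives N⁻¹ = [[0, 2, 1], [1, -8, -5], [0, -1, -1]].
S⁻¹A = [[-6, -5, 24], [-14, -3, 0]].
P = (S⁻¹A)N⁻¹ = [[-5, 4, -5], [-3, -4, 1]].

P = [[-5, 4, -5], [-3, -4, 1]]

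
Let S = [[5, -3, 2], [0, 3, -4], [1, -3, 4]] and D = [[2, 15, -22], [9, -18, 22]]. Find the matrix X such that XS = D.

S is on the right of X, so right-multiply by S⁻¹: X = DS⁻¹.
det S = 6, so S⁻¹ = [[0, 1, 1], [-2/3, 3, 10/3], [-1/2, 2, 5/2]].
X = DS⁻¹ = [[2, 15, -22], [9, -18, 22]] · [[0, 1, 1], [-2/3, 3, 10/3], [-1/2, 2, 5/2]] = [[1, 3, -3], [1, -1, 4]].

X = [[1, 3, -3], [1, -1, 4]]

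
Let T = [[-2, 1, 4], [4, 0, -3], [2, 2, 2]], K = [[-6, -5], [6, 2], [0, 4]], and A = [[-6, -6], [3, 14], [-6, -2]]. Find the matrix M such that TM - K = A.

TM = A + K = [[-12, -11], [9, 16], [-6, 2]].
Left-multiplying both sides by T⁻¹ gives M = T⁻¹(A + K).
T has determinant 6; T⁻¹ = [[1, 1, -1/2], [-7/3, -2, 5/3], [4/3, 1, -2/3]].
M = T⁻¹(A + K) = [[0, 4], [0, -3], [-3, 0]].

M = [[0, 4], [0, -3], [-3, 0]]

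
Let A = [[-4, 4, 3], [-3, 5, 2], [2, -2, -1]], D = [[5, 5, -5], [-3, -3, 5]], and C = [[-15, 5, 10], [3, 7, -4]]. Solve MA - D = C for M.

M = [[0, 0, -5], [0, 2, 3]]

MA = C + D = [[-10, 10, 5], [0, 4, 1]].
Since A sits to the right of M, M = (C + D)A⁻¹.
det A = -4, so A⁻¹ = [[1/4, 1/2, 7/4], [-1/4, 1/2, 1/4], [1, 0, 2]].
M = (C + D)A⁻¹ = [[0, 0, -5], [0, 2, 3]].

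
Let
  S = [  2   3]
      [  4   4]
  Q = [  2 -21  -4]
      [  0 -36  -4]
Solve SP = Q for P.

P = [[-2, -6, 1], [2, -3, -2]]

Left-multiplying both sides by S⁻¹ gives P = S⁻¹Q.
S has determinant -4; S⁻¹ = [[-1, 3/4], [1, -1/2]].
P = S⁻¹Q = [[-1, 3/4], [1, -1/2]] · [[2, -21, -4], [0, -36, -4]] = [[-2, -6, 1], [2, -3, -2]].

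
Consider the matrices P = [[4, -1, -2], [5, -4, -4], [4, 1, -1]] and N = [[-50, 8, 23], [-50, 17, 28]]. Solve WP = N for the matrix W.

W = [[-5, -2, -5], [1, -6, -6]]

Right-multiplying both sides by P⁻¹ gives W = NP⁻¹.
P has determinant 1; P⁻¹ = [[8, -3, -4], [-11, 4, 6], [21, -8, -11]].
W = NP⁻¹ = [[-50, 8, 23], [-50, 17, 28]] · [[8, -3, -4], [-11, 4, 6], [21, -8, -11]] = [[-5, -2, -5], [1, -6, -6]].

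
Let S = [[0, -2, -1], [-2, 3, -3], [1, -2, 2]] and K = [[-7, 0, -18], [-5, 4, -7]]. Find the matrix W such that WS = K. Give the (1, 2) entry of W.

2

Right-multiplying both sides by S⁻¹ gives W = KS⁻¹.
det S = -3, so S⁻¹ = [[0, -2, -3], [-1/3, -1/3, -2/3], [-1/3, 2/3, 4/3]].
W = KS⁻¹ = [[-7, 0, -18], [-5, 4, -7]] · [[0, -2, -3], [-1/3, -1/3, -2/3], [-1/3, 2/3, 4/3]] = [[6, 2, -3], [1, 4, 3]].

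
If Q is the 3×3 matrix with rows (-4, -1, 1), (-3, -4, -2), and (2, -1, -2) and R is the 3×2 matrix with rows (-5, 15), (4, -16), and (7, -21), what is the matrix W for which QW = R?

Q is on the left of W, so left-multiply by Q⁻¹: W = Q⁻¹R.
Q has determinant -3; Q⁻¹ = [[-2, 1, -2], [10/3, -2, 11/3], [-11/3, 2, -13/3]].
W = Q⁻¹R = [[-2, 1, -2], [10/3, -2, 11/3], [-11/3, 2, -13/3]] · [[-5, 15], [4, -16], [7, -21]] = [[0, -4], [1, 5], [-4, 4]].

W = [[0, -4], [1, 5], [-4, 4]]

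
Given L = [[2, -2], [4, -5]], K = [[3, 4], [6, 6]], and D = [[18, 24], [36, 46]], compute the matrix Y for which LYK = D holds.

Y = L⁻¹DK⁻¹ (apply L⁻¹ on the left and K⁻¹ on the right).
det L = -2, so L⁻¹ = [[5/2, -1], [2, -1]].
K has determinant -6; K⁻¹ = [[-1, 2/3], [1, -1/2]].
L⁻¹D = [[9, 14], [0, 2]].
Y = (L⁻¹D)K⁻¹ = [[5, -1], [2, -1]].

Y = [[5, -1], [2, -1]]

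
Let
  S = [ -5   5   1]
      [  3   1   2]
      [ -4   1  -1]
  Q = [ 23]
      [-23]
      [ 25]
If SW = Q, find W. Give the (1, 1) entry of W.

-6

Since S multiplies W on the left, W = S⁻¹Q.
det S = -3; the adjugate gives S⁻¹ = [[1, -2, -3], [5/3, -3, -13/3], [-7/3, 5, 20/3]].
W = S⁻¹Q = [[1, -2, -3], [5/3, -3, -13/3], [-7/3, 5, 20/3]] · [[23], [-23], [25]] = [[-6], [-1], [-2]].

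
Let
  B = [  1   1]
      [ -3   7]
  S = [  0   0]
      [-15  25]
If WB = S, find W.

W = [[0, 0], [-3, 4]]

B is on the right of W, so right-multiply by B⁻¹: W = SB⁻¹.
det B = 10, so B⁻¹ = [[7/10, -1/10], [3/10, 1/10]].
W = SB⁻¹ = [[0, 0], [-15, 25]] · [[7/10, -1/10], [3/10, 1/10]] = [[0, 0], [-3, 4]].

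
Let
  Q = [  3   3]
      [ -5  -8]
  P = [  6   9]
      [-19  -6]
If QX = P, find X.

Since Q multiplies X on the left, X = Q⁻¹P.
det Q = -9, so Q⁻¹ = [[8/9, 1/3], [-5/9, -1/3]].
X = Q⁻¹P = [[8/9, 1/3], [-5/9, -1/3]] · [[6, 9], [-19, -6]] = [[-1, 6], [3, -3]].

X = [[-1, 6], [3, -3]]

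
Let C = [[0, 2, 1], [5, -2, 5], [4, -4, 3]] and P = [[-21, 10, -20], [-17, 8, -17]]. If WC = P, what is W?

Right-multiplying both sides by C⁻¹ gives W = PC⁻¹.
det C = -2, so C⁻¹ = [[-7, 5, -6], [-5/2, 2, -5/2], [6, -4, 5]].
W = PC⁻¹ = [[-21, 10, -20], [-17, 8, -17]] · [[-7, 5, -6], [-5/2, 2, -5/2], [6, -4, 5]] = [[2, -5, 1], [-3, -1, -3]].

W = [[2, -5, 1], [-3, -1, -3]]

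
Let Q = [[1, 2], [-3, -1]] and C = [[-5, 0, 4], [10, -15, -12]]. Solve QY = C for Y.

Y = [[-3, 6, 4], [-1, -3, 0]]

Left-multiplying both sides by Q⁻¹ gives Y = Q⁻¹C.
det Q = 5, so Q⁻¹ = [[-1/5, -2/5], [3/5, 1/5]].
Y = Q⁻¹C = [[-1/5, -2/5], [3/5, 1/5]] · [[-5, 0, 4], [10, -15, -12]] = [[-3, 6, 4], [-1, -3, 0]].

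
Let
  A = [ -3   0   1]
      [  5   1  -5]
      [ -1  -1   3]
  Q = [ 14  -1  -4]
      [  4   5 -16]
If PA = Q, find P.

A is on the right of P, so right-multiply by A⁻¹: P = QA⁻¹.
det A = 2, so A⁻¹ = [[-1, -1/2, -1/2], [-5, -4, -5], [-2, -3/2, -3/2]].
P = QA⁻¹ = [[14, -1, -4], [4, 5, -16]] · [[-1, -1/2, -1/2], [-5, -4, -5], [-2, -3/2, -3/2]] = [[-1, 3, 4], [3, 2, -3]].

P = [[-1, 3, 4], [3, 2, -3]]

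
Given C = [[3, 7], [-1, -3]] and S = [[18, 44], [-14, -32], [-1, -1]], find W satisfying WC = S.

Right-multiplying both sides by C⁻¹ gives W = SC⁻¹.
det C = -2; the adjugate gives C⁻¹ = [[3/2, 7/2], [-1/2, -3/2]].
W = SC⁻¹ = [[18, 44], [-14, -32], [-1, -1]] · [[3/2, 7/2], [-1/2, -3/2]] = [[5, -3], [-5, -1], [-1, -2]].

W = [[5, -3], [-5, -1], [-1, -2]]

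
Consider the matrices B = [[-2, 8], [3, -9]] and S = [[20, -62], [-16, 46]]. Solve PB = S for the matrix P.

Since B sits to the right of P, P = SB⁻¹.
B has determinant -6; B⁻¹ = [[3/2, 4/3], [1/2, 1/3]].
P = SB⁻¹ = [[20, -62], [-16, 46]] · [[3/2, 4/3], [1/2, 1/3]] = [[-1, 6], [-1, -6]].

P = [[-1, 6], [-1, -6]]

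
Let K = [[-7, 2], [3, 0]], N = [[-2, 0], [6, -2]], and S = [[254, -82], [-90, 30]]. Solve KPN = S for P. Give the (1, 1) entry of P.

Left-multiply by K⁻¹ and right-multiply by N⁻¹: P = K⁻¹SN⁻¹.
det K = -6; the adjugate gives K⁻¹ = [[0, 1/3], [1/2, 7/6]].
N has determinant 4; N⁻¹ = [[-1/2, 0], [-3/2, -1/2]].
K⁻¹S = [[-30, 10], [22, -6]].
P = (K⁻¹S)N⁻¹ = [[0, -5], [-2, 3]].

0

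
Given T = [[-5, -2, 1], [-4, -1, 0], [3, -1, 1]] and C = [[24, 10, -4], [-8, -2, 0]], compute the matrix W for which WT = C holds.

W = [[-3, -3, -1], [0, 2, 0]]

Since T sits to the right of W, W = CT⁻¹.
det T = 4, so T⁻¹ = [[-1/4, 1/4, 1/4], [1, -2, -1], [7/4, -11/4, -3/4]].
W = CT⁻¹ = [[24, 10, -4], [-8, -2, 0]] · [[-1/4, 1/4, 1/4], [1, -2, -1], [7/4, -11/4, -3/4]] = [[-3, -3, -1], [0, 2, 0]].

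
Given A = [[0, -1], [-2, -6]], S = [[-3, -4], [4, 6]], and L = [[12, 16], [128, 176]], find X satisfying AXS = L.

X = [[4, -4], [4, 0]]

X = A⁻¹LS⁻¹ (apply A⁻¹ on the left and S⁻¹ on the right).
det A = -2, so A⁻¹ = [[3, -1/2], [-1, 0]].
S has determinant -2; S⁻¹ = [[-3, -2], [2, 3/2]].
A⁻¹L = [[-28, -40], [-12, -16]].
X = (A⁻¹L)S⁻¹ = [[4, -4], [4, 0]].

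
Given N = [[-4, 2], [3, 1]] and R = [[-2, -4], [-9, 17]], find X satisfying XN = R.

N is on the right of X, so right-multiply by N⁻¹: X = RN⁻¹.
det N = -10; the adjugate gives N⁻¹ = [[-1/10, 1/5], [3/10, 2/5]].
X = RN⁻¹ = [[-2, -4], [-9, 17]] · [[-1/10, 1/5], [3/10, 2/5]] = [[-1, -2], [6, 5]].

X = [[-1, -2], [6, 5]]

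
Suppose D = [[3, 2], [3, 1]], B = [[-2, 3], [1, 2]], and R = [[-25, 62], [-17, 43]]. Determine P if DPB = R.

Isolating P: multiply by D⁻¹ from the left and B⁻¹ from the right, so P = D⁻¹RB⁻¹.
det D = -3; the adjugate gives D⁻¹ = [[-1/3, 2/3], [1, -1]].
det B = -7, so B⁻¹ = [[-2/7, 3/7], [1/7, 2/7]].
D⁻¹R = [[-3, 8], [-8, 19]].
P = (D⁻¹R)B⁻¹ = [[2, 1], [5, 2]].

P = [[2, 1], [5, 2]]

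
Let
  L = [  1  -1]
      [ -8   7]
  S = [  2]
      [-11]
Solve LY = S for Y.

L is on the left of Y, so left-multiply by L⁻¹: Y = L⁻¹S.
det L = -1, so L⁻¹ = [[-7, -1], [-8, -1]].
Y = L⁻¹S = [[-7, -1], [-8, -1]] · [[2], [-11]] = [[-3], [-5]].

Y = [[-3], [-5]]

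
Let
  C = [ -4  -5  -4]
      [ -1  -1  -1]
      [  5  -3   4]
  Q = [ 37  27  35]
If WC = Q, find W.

W = [[-6, -3, 2]]

Right-multiplying both sides by C⁻¹ gives W = QC⁻¹.
C has determinant 1; C⁻¹ = [[-7, 32, 1], [-1, 4, 0], [8, -37, -1]].
W = QC⁻¹ = [[37, 27, 35]] · [[-7, 32, 1], [-1, 4, 0], [8, -37, -1]] = [[-6, -3, 2]].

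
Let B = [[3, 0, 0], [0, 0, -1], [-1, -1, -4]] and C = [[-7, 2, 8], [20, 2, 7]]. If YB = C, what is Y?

Since B sits to the right of Y, Y = CB⁻¹.
det B = -3, so B⁻¹ = [[1/3, 0, 0], [-1/3, 4, -1], [0, -1, 0]].
Y = CB⁻¹ = [[-7, 2, 8], [20, 2, 7]] · [[1/3, 0, 0], [-1/3, 4, -1], [0, -1, 0]] = [[-3, 0, -2], [6, 1, -2]].

Y = [[-3, 0, -2], [6, 1, -2]]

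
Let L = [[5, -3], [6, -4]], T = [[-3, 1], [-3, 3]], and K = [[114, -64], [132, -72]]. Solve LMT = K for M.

M = [[-5, -5], [0, -4]]

Isolating M: multiply by L⁻¹ from the left and T⁻¹ from the right, so M = L⁻¹KT⁻¹.
det L = -2; the adjugate gives L⁻¹ = [[2, -3/2], [3, -5/2]].
T has determinant -6; T⁻¹ = [[-1/2, 1/6], [-1/2, 1/2]].
L⁻¹K = [[30, -20], [12, -12]].
M = (L⁻¹K)T⁻¹ = [[-5, -5], [0, -4]].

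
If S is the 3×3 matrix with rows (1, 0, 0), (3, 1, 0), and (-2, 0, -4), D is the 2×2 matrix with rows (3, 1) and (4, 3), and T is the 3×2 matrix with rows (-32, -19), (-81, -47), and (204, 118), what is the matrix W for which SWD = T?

W = [[-4, -5], [1, 3], [-5, -5]]

W = S⁻¹TD⁻¹ (apply S⁻¹ on the left and D⁻¹ on the right).
det S = -4; the adjugate gives S⁻¹ = [[1, 0, 0], [-3, 1, 0], [-1/2, 0, -1/4]].
det D = 5, so D⁻¹ = [[3/5, -1/5], [-4/5, 3/5]].
S⁻¹T = [[-32, -19], [15, 10], [-35, -20]].
W = (S⁻¹T)D⁻¹ = [[-4, -5], [1, 3], [-5, -5]].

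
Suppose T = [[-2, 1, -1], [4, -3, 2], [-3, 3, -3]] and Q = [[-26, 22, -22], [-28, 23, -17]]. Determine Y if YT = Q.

Y = [[4, 0, 6], [-1, -6, 2]]

T is on the right of Y, so right-multiply by T⁻¹: Y = QT⁻¹.
det T = -3; the adjugate gives T⁻¹ = [[-1, 0, 1/3], [-2, -1, 0], [-1, -1, -2/3]].
Y = QT⁻¹ = [[-26, 22, -22], [-28, 23, -17]] · [[-1, 0, 1/3], [-2, -1, 0], [-1, -1, -2/3]] = [[4, 0, 6], [-1, -6, 2]].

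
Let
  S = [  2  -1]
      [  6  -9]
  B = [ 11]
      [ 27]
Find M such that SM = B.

Since S multiplies M on the left, M = S⁻¹B.
det S = -12, so S⁻¹ = [[3/4, -1/12], [1/2, -1/6]].
M = S⁻¹B = [[3/4, -1/12], [1/2, -1/6]] · [[11], [27]] = [[6], [1]].

M = [[6], [1]]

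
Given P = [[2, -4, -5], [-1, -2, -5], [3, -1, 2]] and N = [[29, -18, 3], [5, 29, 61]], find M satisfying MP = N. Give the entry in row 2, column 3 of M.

Right-multiplying both sides by P⁻¹ gives M = NP⁻¹.
det P = -1; the adjugate gives P⁻¹ = [[9, -13, -10], [13, -19, -15], [-7, 10, 8]].
M = NP⁻¹ = [[29, -18, 3], [5, 29, 61]] · [[9, -13, -10], [13, -19, -15], [-7, 10, 8]] = [[6, -5, 4], [-5, -6, 3]].

3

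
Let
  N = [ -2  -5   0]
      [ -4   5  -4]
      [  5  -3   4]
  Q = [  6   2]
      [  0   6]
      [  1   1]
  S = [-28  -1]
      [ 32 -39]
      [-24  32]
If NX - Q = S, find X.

NX = S + Q = [[-22, 1], [32, -33], [-23, 33]].
Since N multiplies X on the left, X = N⁻¹(S + Q).
N has determinant 4; N⁻¹ = [[2, 5, 5], [-1, -2, -2], [-13/4, -31/4, -15/2]].
X = N⁻¹(S + Q) = [[1, 2], [4, -1], [-4, 5]].

X = [[1, 2], [4, -1], [-4, 5]]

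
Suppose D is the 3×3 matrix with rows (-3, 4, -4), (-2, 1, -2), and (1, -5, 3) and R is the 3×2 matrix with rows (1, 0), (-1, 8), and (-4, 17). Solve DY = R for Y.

Y = [[1, -4], [1, -6], [0, -3]]

Left-multiplying both sides by D⁻¹ gives Y = D⁻¹R.
det D = 1; the adjugate gives D⁻¹ = [[-7, 8, -4], [4, -5, 2], [9, -11, 5]].
Y = D⁻¹R = [[-7, 8, -4], [4, -5, 2], [9, -11, 5]] · [[1, 0], [-1, 8], [-4, 17]] = [[1, -4], [1, -6], [0, -3]].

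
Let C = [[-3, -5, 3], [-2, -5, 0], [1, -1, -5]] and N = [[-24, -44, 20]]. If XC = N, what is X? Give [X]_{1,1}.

Right-multiplying both sides by C⁻¹ gives X = NC⁻¹.
C has determinant -4; C⁻¹ = [[-25/4, 7, -15/4], [5/2, -3, 3/2], [-7/4, 2, -5/4]].
X = NC⁻¹ = [[-24, -44, 20]] · [[-25/4, 7, -15/4], [5/2, -3, 3/2], [-7/4, 2, -5/4]] = [[5, 4, -1]].

5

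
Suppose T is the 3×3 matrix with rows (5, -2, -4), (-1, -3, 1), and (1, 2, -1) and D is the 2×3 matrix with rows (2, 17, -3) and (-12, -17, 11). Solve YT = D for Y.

Y = [[-1, -1, 6], [-1, 5, -2]]

Since T sits to the right of Y, Y = DT⁻¹.
T has determinant 1; T⁻¹ = [[1, -10, -14], [0, -1, -1], [1, -12, -17]].
Y = DT⁻¹ = [[2, 17, -3], [-12, -17, 11]] · [[1, -10, -14], [0, -1, -1], [1, -12, -17]] = [[-1, -1, 6], [-1, 5, -2]].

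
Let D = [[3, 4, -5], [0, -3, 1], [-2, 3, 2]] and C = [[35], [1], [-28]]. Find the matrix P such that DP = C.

P = [[6], [-2], [-5]]

Left-multiplying both sides by D⁻¹ gives P = D⁻¹C.
det D = -5, so D⁻¹ = [[9/5, 23/5, 11/5], [2/5, 4/5, 3/5], [6/5, 17/5, 9/5]].
P = D⁻¹C = [[9/5, 23/5, 11/5], [2/5, 4/5, 3/5], [6/5, 17/5, 9/5]] · [[35], [1], [-28]] = [[6], [-2], [-5]].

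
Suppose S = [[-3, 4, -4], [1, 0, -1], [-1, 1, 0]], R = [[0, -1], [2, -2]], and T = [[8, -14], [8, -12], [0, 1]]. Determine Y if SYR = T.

Y = S⁻¹TR⁻¹ (apply S⁻¹ on the left and R⁻¹ on the right).
S has determinant -3; S⁻¹ = [[-1/3, 4/3, 4/3], [-1/3, 4/3, 7/3], [-1/3, 1/3, 4/3]].
det R = 2, so R⁻¹ = [[-1, 1/2], [-1, 0]].
S⁻¹T = [[8, -10], [8, -9], [0, 2]].
Y = (S⁻¹T)R⁻¹ = [[2, 4], [1, 4], [-2, 0]].

Y = [[2, 4], [1, 4], [-2, 0]]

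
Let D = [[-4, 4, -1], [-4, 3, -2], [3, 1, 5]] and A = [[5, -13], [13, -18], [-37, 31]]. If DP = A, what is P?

P = [[-3, 2], [-3, 0], [-5, 5]]

Left-multiplying both sides by D⁻¹ gives P = D⁻¹A.
det D = 1, so D⁻¹ = [[17, -21, -5], [14, -17, -4], [-13, 16, 4]].
P = D⁻¹A = [[17, -21, -5], [14, -17, -4], [-13, 16, 4]] · [[5, -13], [13, -18], [-37, 31]] = [[-3, 2], [-3, 0], [-5, 5]].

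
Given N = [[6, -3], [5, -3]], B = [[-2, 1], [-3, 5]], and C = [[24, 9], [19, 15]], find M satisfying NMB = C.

Left-multiply by N⁻¹ and right-multiply by B⁻¹: M = N⁻¹CB⁻¹.
det N = -3; the adjugate gives N⁻¹ = [[1, -1], [5/3, -2]].
B has determinant -7; B⁻¹ = [[-5/7, 1/7], [-3/7, 2/7]].
N⁻¹C = [[5, -6], [2, -15]].
M = (N⁻¹C)B⁻¹ = [[-1, -1], [5, -4]].

M = [[-1, -1], [5, -4]]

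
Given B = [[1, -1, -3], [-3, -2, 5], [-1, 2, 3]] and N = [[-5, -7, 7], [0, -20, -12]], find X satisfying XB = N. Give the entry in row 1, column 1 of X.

-1

B is on the right of X, so right-multiply by B⁻¹: X = NB⁻¹.
det B = 4; the adjugate gives B⁻¹ = [[-4, -3/4, -11/4], [1, 0, 1], [-2, -1/4, -5/4]].
X = NB⁻¹ = [[-5, -7, 7], [0, -20, -12]] · [[-4, -3/4, -11/4], [1, 0, 1], [-2, -1/4, -5/4]] = [[-1, 2, -2], [4, 3, -5]].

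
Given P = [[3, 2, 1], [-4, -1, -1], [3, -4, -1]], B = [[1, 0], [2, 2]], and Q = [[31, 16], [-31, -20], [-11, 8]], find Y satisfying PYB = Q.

Left-multiply by P⁻¹ and right-multiply by B⁻¹: Y = P⁻¹QB⁻¹.
det P = -4; the adjugate gives P⁻¹ = [[3/4, 1/2, 1/4], [7/4, 3/2, 1/4], [-19/4, -9/2, -5/4]].
det B = 2, so B⁻¹ = [[1, 0], [-1, 1/2]].
P⁻¹Q = [[5, 4], [5, 0], [6, 4]].
Y = (P⁻¹Q)B⁻¹ = [[1, 2], [5, 0], [2, 2]].

Y = [[1, 2], [5, 0], [2, 2]]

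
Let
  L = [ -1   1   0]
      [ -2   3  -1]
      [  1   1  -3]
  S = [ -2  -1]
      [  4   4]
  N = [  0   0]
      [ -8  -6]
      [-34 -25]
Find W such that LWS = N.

W = [[-3, 1], [-3, 1], [-5, 2]]

Isolating W: multiply by L⁻¹ from the left and S⁻¹ from the right, so W = L⁻¹NS⁻¹.
det L = 1, so L⁻¹ = [[-8, 3, -1], [-7, 3, -1], [-5, 2, -1]].
S has determinant -4; S⁻¹ = [[-1, -1/4], [1, 1/2]].
L⁻¹N = [[10, 7], [10, 7], [18, 13]].
W = (L⁻¹N)S⁻¹ = [[-3, 1], [-3, 1], [-5, 2]].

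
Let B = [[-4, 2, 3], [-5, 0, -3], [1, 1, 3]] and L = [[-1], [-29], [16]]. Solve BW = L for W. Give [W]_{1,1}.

4

Left-multiplying both sides by B⁻¹ gives W = B⁻¹L.
det B = -3; the adjugate gives B⁻¹ = [[-1, 1, 2], [-4, 5, 9], [5/3, -2, -10/3]].
W = B⁻¹L = [[-1, 1, 2], [-4, 5, 9], [5/3, -2, -10/3]] · [[-1], [-29], [16]] = [[4], [3], [3]].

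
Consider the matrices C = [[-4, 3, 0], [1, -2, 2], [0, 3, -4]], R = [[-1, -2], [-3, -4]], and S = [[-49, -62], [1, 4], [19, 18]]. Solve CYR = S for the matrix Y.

Y = [[2, -3], [1, 2], [-2, 4]]

Left-multiply by C⁻¹ and right-multiply by R⁻¹: Y = C⁻¹SR⁻¹.
C has determinant 4; C⁻¹ = [[1/2, 3, 3/2], [1, 4, 2], [3/4, 3, 5/4]].
det R = -2; the adjugate gives R⁻¹ = [[2, -1], [-3/2, 1/2]].
C⁻¹S = [[7, 8], [-7, -10], [-10, -12]].
Y = (C⁻¹S)R⁻¹ = [[2, -3], [1, 2], [-2, 4]].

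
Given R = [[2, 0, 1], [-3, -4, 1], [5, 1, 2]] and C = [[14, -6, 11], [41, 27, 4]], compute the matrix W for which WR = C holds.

Since R sits to the right of W, W = CR⁻¹.
det R = -1; the adjugate gives R⁻¹ = [[9, -1, -4], [-11, 1, 5], [-17, 2, 8]].
W = CR⁻¹ = [[14, -6, 11], [41, 27, 4]] · [[9, -1, -4], [-11, 1, 5], [-17, 2, 8]] = [[5, 2, 2], [4, -6, 3]].

W = [[5, 2, 2], [4, -6, 3]]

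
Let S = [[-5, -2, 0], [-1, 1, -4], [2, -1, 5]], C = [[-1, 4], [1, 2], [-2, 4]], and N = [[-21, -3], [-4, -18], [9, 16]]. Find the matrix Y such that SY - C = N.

SY = N + C = [[-22, 1], [-3, -16], [7, 20]].
Left-multiplying both sides by S⁻¹ gives Y = S⁻¹(N + C).
det S = 1, so S⁻¹ = [[1, 10, 8], [-3, -25, -20], [-1, -9, -7]].
Y = S⁻¹(N + C) = [[4, 1], [1, -3], [0, 3]].

Y = [[4, 1], [1, -3], [0, 3]]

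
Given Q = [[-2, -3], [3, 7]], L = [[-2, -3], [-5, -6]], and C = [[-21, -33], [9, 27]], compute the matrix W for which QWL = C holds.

W = [[-2, -4], [-3, 3]]

Isolating W: multiply by Q⁻¹ from the left and L⁻¹ from the right, so W = Q⁻¹CL⁻¹.
Q has determinant -5; Q⁻¹ = [[-7/5, -3/5], [3/5, 2/5]].
det L = -3, so L⁻¹ = [[2, -1], [-5/3, 2/3]].
Q⁻¹C = [[24, 30], [-9, -9]].
W = (Q⁻¹C)L⁻¹ = [[-2, -4], [-3, 3]].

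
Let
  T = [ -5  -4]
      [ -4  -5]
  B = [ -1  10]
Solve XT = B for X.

X = [[5, -6]]

T is on the right of X, so right-multiply by T⁻¹: X = BT⁻¹.
det T = 9; the adjugate gives T⁻¹ = [[-5/9, 4/9], [4/9, -5/9]].
X = BT⁻¹ = [[-1, 10]] · [[-5/9, 4/9], [4/9, -5/9]] = [[5, -6]].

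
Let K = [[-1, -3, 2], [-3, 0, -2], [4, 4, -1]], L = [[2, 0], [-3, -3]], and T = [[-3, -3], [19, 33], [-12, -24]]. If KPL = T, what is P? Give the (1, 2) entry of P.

1

Left-multiply by K⁻¹ and right-multiply by L⁻¹: P = K⁻¹TL⁻¹.
det K = 1, so K⁻¹ = [[8, 5, 6], [-11, -7, -8], [-12, -8, -9]].
det L = -6; the adjugate gives L⁻¹ = [[1/2, 0], [-1/2, -1/3]].
K⁻¹T = [[-1, -3], [-4, -6], [-8, -12]].
P = (K⁻¹T)L⁻¹ = [[1, 1], [1, 2], [2, 4]].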